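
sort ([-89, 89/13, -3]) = [-89, -3, 89/13]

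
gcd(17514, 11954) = 278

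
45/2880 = 1/64 ≈ 0.0156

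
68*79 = 5372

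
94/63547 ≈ 0.00148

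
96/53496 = 4/2229 ≈ 0.00179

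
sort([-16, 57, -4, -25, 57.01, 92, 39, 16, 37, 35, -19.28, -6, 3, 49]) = [-25, -19.28, -16, -6, -4, 3, 16, 35, 37, 39, 49, 57, 57.01, 92]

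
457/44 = 10 + 17/44 ≈ 10.39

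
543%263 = 17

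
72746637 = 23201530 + 49545107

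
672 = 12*56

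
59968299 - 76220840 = -16252541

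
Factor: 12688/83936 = 2^(-1)*13^1*43^(-1) = 13/86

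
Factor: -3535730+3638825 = 3^2*5^1*29^1*79^1 = 103095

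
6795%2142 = 369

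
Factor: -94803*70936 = -1*2^3*3^1*8867^1*31601^1 = -6724945608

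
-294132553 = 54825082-348957635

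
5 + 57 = 62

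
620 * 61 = 37820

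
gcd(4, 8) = 4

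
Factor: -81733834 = -1 * 2^1 * 7^1 * 13^1 * 547^1 * 821^1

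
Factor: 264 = 2^3*3^1*11^1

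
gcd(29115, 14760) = 45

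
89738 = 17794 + 71944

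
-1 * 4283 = -4283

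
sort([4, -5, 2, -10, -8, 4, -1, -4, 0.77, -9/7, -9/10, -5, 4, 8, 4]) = [-10, -8, -5, -5, -4, -9/7, -1, -9/10, 0.77, 2, 4, 4, 4, 4, 8]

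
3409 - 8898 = -5489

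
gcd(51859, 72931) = 1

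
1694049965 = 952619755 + 741430210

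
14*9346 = 130844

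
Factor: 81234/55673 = 2^1 * 3^2 * 4513^1 * 55673^(-1)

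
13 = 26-13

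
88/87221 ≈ 0.00101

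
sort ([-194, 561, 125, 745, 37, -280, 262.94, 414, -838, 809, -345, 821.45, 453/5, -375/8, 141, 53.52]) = [-838, -345, -280, -194, -375/8, 37, 53.52, 453/5, 125, 141, 262.94, 414, 561, 745, 809, 821.45]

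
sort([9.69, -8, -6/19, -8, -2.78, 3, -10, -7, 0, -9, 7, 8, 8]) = [-10, -9, -8, -8, -7, -2.78, -6/19, 0, 3, 7, 8, 8, 9.69]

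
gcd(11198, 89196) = 2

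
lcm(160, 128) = 640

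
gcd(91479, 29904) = 3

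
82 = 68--14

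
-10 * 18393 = -183930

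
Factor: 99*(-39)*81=-1*3^7*11^1*13^1=-312741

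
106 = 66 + 40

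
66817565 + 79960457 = 146778022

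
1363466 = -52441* (-26)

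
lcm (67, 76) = 5092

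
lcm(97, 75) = 7275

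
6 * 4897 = 29382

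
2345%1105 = 135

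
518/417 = 1 + 101/417 ≈ 1.24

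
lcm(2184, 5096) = 15288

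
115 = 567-452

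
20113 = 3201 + 16912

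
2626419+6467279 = 9093698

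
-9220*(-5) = 46100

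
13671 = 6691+6980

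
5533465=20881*265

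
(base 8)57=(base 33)1e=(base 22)23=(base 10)47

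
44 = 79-35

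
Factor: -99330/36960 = -1 * 2^(-4) * 43^1 = -43/16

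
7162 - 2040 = 5122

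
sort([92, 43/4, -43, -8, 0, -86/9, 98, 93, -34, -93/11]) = [-43, -34, -86/9, -93/11, -8, 0, 43/4, 92, 93, 98]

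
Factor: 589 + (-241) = 2^2*3^1*29^1 = 348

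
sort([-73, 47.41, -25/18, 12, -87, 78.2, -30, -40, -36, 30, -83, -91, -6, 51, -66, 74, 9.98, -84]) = [-91, -87, -84, -83, -73, -66, -40, -36, -30, -6, -25/18, 9.98, 12, 30, 47.41, 51, 74, 78.2]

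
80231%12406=5795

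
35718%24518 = 11200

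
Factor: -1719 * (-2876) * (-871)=-1 * 2^2 * 3^2 * 13^1 * 67^1 * 191^1 * 719^1=-4306088124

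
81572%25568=4868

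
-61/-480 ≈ 0.127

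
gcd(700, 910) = 70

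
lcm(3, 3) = 3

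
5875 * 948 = 5569500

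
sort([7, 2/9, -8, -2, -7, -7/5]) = [-8, -7, -2, -7/5, 2/9, 7]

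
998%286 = 140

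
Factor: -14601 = -1 * 3^1 * 31^1 * 157^1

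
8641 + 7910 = 16551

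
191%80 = 31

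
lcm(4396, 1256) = 8792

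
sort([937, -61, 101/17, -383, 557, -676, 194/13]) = [-676, -383, -61, 101/17, 194/13, 557, 937]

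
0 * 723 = 0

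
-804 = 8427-9231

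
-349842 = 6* (-58307)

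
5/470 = 1/94≈0.0106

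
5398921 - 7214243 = -1815322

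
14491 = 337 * 43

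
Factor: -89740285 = -1 * 5^1 * 17948057^1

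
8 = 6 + 2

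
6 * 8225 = 49350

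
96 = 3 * 32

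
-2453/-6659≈0.368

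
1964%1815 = 149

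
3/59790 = 1/19930 ≈ 0.0000502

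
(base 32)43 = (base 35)3q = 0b10000011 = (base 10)131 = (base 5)1011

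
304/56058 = 152/28029 ≈ 0.00542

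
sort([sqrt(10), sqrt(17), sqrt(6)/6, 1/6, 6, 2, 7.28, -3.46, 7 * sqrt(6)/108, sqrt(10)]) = [-3.46, 7 * sqrt(6)/108, 1/6, sqrt(6)/6, 2, sqrt(10), sqrt(10), sqrt(17), 6, 7.28]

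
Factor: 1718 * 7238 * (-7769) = -1 * 2^2 * 7^1 * 11^1 * 17^1 * 47^1 * 457^1 * 859^1 = -96606613796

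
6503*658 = 4278974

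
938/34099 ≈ 0.0275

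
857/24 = 35 + 17/24 ≈ 35.71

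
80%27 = 26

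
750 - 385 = 365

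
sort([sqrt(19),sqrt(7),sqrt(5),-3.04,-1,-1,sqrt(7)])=[-3.04,-1,-1,sqrt(5),sqrt(7),sqrt(7),sqrt(19)]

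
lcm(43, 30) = 1290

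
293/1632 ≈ 0.180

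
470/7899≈0.0595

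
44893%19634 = 5625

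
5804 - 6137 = -333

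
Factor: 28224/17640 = 2^3*5^(-1) = 8/5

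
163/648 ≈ 0.252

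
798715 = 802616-3901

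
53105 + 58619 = 111724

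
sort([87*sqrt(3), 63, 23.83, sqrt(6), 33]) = [sqrt(6), 23.83, 33, 63, 87*sqrt(3)]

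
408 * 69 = 28152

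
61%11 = 6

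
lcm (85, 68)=340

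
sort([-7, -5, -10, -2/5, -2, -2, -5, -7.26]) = [-10, -7.26, -7, -5, -5, -2, -2, -2/5]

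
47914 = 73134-25220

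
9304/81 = 114 + 70/81 ≈ 114.86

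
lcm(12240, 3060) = 12240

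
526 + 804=1330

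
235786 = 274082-38296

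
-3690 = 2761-6451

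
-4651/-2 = 2325 + 1/2 = 2325.50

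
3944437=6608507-2664070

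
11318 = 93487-82169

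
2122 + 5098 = 7220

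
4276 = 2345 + 1931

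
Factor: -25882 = -1 * 2^1 * 12941^1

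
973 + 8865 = 9838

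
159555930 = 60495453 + 99060477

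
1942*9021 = 17518782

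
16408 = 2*8204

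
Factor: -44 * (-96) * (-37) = -1 * 2^7 * 3^1 * 11^1 * 37^1 = -156288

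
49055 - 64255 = -15200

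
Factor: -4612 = -1*2^2*1153^1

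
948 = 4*237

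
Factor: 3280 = 2^4 * 5^1 * 41^1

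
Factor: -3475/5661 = -1*3^(-2)*5^2*17^(-1)*37^(-1)*139^1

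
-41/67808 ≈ -0.000605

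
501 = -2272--2773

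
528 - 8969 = -8441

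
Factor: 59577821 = 2333^1 * 25537^1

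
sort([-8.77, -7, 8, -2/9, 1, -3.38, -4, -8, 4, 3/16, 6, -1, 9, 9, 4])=[-8.77, -8, -7, -4, -3.38, -1, -2/9, 3/16, 1, 4, 4, 6, 8, 9, 9]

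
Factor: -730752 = -1 * 2^7 * 3^1 * 11^1 * 173^1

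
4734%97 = 78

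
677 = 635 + 42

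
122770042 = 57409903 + 65360139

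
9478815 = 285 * 33259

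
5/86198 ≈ 0.0000580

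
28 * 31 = 868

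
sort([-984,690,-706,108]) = [-984,-706,108,690]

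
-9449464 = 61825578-71275042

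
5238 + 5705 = 10943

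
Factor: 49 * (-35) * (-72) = 2^3 * 3^2 * 5^1 * 7^3 = 123480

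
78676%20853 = 16117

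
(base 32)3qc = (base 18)c1a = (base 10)3916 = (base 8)7514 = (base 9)5331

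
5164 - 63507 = -58343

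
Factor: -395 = -1*5^1*79^1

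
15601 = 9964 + 5637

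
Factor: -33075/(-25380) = 2^(-2) * 5^1 * 7^2 * 47^(-1) = 245/188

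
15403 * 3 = 46209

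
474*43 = 20382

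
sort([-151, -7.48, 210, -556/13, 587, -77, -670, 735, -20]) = [-670, -151, -77, -556/13, -20, -7.48, 210, 587, 735]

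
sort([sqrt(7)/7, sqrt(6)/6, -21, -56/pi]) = [-21, -56/pi, sqrt(7)/7, sqrt(6)/6]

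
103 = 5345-5242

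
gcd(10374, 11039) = 133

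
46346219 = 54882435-8536216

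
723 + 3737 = 4460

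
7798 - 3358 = 4440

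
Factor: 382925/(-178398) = -1 * 2^(-1) * 3^(-2) * 5^2 * 11^(-1) * 17^1 = -425/198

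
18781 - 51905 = -33124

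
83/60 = 1+23/60 ≈ 1.38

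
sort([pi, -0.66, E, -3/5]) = [-0.66, -3/5, E, pi]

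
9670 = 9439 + 231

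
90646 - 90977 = -331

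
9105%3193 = 2719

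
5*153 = 765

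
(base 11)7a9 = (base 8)1706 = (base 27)18l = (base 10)966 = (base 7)2550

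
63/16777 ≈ 0.00376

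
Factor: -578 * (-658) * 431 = 2^2 * 7^1 * 17^2 * 47^1 * 431^1 = 163919644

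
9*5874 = 52866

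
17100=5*3420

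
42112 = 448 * 94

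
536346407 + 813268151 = 1349614558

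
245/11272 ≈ 0.0217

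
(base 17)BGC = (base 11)2669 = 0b110110000111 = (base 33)35V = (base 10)3463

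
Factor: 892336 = 2^4*43^1*1297^1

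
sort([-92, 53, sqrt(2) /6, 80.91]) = [-92, sqrt(2) /6, 53, 80.91]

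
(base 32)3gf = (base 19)9i8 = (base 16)e0f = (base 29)483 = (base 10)3599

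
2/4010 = 1/2005 ≈ 0.000499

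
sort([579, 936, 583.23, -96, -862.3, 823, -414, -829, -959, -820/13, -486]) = [-959, -862.3, -829, -486, -414, -96, -820/13, 579, 583.23, 823, 936]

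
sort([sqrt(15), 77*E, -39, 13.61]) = [-39, sqrt(15), 13.61, 77*E]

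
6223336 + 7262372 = 13485708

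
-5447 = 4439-9886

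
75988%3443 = 242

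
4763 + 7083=11846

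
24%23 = 1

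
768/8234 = 384/4117 ≈ 0.0933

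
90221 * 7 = 631547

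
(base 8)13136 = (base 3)21212002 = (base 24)9me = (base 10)5726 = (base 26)8c6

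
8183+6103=14286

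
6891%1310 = 341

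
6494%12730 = 6494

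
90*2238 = 201420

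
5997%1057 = 712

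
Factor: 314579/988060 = 2^(-2)*5^(-1)*389^(-1)*2477^1 = 2477/7780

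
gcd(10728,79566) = 894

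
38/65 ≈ 0.585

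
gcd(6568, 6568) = 6568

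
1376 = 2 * 688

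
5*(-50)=-250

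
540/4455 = 4/33 ≈ 0.121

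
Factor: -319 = -1*11^1*29^1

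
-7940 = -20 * 397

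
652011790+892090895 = 1544102685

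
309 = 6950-6641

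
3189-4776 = -1587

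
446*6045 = 2696070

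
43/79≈0.544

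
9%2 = 1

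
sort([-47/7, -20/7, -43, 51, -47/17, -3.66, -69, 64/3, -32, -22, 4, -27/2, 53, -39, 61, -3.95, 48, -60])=[-69, -60, -43, -39, -32, -22, -27/2, -47/7, -3.95, -3.66, -20/7, -47/17, 4, 64/3, 48, 51, 53, 61]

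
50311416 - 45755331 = 4556085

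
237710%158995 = 78715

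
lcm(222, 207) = 15318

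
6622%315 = 7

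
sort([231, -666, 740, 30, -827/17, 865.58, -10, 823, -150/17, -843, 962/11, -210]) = [-843, -666, -210, -827/17, -10, -150/17, 30, 962/11, 231, 740, 823, 865.58]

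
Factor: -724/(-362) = 2^1 = 2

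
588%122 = 100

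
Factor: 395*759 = 3^1*5^1*11^1*23^1*79^1 = 299805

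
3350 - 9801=-6451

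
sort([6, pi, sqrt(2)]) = [sqrt(2), pi, 6]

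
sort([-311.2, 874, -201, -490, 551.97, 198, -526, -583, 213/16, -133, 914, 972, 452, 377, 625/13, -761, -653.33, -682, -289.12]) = [-761, -682, -653.33, -583, -526, -490, -311.2, -289.12, -201, -133, 213/16, 625/13, 198, 377, 452, 551.97, 874, 914, 972]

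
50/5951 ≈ 0.00840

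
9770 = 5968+3802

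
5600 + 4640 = 10240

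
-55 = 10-65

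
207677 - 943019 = -735342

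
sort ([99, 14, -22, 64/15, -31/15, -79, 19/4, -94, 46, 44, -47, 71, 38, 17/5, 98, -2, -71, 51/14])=[-94, -79, -71, -47, -22, -31/15, -2, 17/5, 51/14, 64/15, 19/4, 14, 38, 44, 46, 71, 98, 99]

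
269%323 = 269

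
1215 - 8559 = -7344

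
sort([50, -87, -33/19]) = [-87, -33/19, 50]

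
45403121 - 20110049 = 25293072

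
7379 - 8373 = -994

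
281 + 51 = 332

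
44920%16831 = 11258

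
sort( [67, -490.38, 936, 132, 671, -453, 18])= [-490.38, -453, 18, 67, 132, 671, 936]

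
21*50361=1057581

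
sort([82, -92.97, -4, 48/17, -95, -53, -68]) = [-95, -92.97, -68, -53, -4, 48/17, 82]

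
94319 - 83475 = 10844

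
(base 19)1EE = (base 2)1010000001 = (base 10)641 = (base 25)10G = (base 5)10031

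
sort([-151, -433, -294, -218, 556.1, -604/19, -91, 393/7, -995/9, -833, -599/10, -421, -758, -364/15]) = [-833, -758, -433, -421, -294, -218, -151, -995/9, -91, -599/10, -604/19, -364/15, 393/7, 556.1]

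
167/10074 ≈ 0.0166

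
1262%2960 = 1262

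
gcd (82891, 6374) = 1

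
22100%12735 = 9365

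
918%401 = 116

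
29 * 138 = 4002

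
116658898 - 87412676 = 29246222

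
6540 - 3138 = 3402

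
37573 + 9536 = 47109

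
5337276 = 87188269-81850993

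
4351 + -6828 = -2477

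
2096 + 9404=11500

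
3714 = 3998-284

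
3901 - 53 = 3848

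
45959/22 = 2089 + 1/22 ≈ 2089.05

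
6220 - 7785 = -1565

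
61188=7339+53849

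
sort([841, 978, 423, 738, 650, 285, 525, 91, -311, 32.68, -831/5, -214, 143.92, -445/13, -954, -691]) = [-954, -691, -311, -214, -831/5, -445/13, 32.68, 91, 143.92, 285, 423, 525, 650, 738, 841, 978]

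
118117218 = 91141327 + 26975891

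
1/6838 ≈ 0.000146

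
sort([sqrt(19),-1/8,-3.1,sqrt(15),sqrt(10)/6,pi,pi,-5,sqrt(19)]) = [-5,-3.1,-1/8,sqrt(10)/6,pi,pi,sqrt(15),sqrt(19),sqrt(19)]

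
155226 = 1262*123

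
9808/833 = 11 + 645/833 ≈ 11.77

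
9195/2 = 4597+1/2 = 4597.50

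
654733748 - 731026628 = -76292880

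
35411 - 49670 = -14259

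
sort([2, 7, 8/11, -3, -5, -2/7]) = [-5, -3, -2/7, 8/11, 2, 7]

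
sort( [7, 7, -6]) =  [-6, 7, 7]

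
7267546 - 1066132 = 6201414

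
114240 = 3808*30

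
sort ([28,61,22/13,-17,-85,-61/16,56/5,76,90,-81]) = [-85,-81,-17,-61/16,22/13,56/5,28,61,76,90]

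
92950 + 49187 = 142137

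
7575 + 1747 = 9322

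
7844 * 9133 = 71639252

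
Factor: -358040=-1 * 2^3 * 5^1 * 8951^1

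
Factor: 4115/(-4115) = -1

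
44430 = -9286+53716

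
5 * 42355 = 211775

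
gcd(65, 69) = 1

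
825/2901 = 275/967 ≈ 0.284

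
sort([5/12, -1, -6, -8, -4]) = [-8, -6, -4, -1, 5/12]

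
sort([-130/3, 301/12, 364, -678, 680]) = [-678, -130/3, 301/12, 364, 680]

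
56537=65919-9382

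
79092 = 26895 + 52197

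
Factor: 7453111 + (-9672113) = -1*2^1*41^1*27061^1 = -2219002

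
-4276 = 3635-7911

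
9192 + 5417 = 14609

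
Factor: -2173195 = -1 * 5^1 * 17^1 * 37^1 * 691^1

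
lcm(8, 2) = 8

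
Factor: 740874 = 2^1 * 3^1 * 123479^1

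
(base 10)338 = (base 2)101010010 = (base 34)9w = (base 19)hf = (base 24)e2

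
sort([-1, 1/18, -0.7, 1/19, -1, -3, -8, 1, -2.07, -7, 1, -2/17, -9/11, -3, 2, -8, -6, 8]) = [-8, -8, -7, -6, -3, -3, -2.07, -1, -1, -9/11, -0.7, -2/17, 1/19, 1/18, 1, 1, 2, 8]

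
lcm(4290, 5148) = 25740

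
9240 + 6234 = 15474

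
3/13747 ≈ 0.000218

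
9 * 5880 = 52920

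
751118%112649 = 75224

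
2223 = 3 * 741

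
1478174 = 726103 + 752071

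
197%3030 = 197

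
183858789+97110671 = 280969460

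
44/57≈0.772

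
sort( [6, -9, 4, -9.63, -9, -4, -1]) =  [-9.63, -9, -9, -4, -1, 4, 6]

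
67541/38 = 1777 + 15/38 ≈ 1777.39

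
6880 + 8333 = 15213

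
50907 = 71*717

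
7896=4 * 1974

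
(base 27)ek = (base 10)398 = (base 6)1502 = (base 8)616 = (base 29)dl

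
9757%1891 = 302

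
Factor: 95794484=2^2*97^1*149^1*1657^1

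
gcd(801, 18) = 9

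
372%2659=372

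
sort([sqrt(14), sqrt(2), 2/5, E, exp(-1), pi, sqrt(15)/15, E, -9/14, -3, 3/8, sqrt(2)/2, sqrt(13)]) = [-3, -9/14, sqrt(15)/15, exp(-1), 3/8, 2/5, sqrt(2)/2, sqrt(2), E, E, pi, sqrt(13), sqrt(14)]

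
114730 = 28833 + 85897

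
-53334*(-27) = 1440018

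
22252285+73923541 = 96175826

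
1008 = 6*168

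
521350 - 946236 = -424886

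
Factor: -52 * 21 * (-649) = 2^2 * 3^1 * 7^1 * 11^1 * 13^1 * 59^1 = 708708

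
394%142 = 110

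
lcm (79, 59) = 4661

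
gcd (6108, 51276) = 12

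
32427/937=34 + 569/937 ≈ 34.61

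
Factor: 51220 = 2^2*5^1*13^1*197^1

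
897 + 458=1355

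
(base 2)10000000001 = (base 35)ta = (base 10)1025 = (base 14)533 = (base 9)1358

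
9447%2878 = 813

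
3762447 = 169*22263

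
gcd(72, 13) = 1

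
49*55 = 2695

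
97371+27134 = 124505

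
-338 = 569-907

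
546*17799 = 9718254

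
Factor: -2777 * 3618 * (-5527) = 2^1 * 3^3 * 67^1 * 2777^1 * 5527^1 = 55530797022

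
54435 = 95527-41092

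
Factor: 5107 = 5107^1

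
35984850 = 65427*550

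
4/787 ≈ 0.00508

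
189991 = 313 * 607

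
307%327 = 307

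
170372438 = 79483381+90889057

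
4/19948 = 1/4987 ≈ 0.000201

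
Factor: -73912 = -1*2^3*9239^1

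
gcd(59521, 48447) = 7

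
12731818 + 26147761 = 38879579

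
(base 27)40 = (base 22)4k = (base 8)154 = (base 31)3f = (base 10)108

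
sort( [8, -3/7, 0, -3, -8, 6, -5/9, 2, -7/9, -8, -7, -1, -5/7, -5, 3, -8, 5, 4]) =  [-8, -8, -8, -7, -5, -3, -1, -7/9, -5/7, -5/9, -3/7, 0, 2, 3, 4, 5, 6, 8]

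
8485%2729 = 298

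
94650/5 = 18930 = 18930.00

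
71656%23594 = 874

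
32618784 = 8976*3634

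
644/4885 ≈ 0.132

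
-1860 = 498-2358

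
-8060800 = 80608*(-100) 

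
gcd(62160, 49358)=74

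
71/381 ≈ 0.186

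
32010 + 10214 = 42224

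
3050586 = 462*6603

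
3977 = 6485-2508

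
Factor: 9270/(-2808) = -1*2^(-2)*3^(-1)*5^1*13^(-1)*103^1 = -515/156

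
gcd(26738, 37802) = 922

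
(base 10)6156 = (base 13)2a57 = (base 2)1100000001100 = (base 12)3690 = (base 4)1200030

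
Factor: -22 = -1 * 2^1 * 11^1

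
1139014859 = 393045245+745969614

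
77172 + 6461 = 83633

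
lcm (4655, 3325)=23275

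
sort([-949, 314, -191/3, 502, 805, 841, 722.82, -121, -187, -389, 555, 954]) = [-949, -389, -187, -121, -191/3, 314, 502, 555, 722.82, 805, 841, 954]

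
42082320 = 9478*4440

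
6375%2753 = 869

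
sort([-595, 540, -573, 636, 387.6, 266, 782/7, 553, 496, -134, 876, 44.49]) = [-595, -573, -134, 44.49, 782/7, 266, 387.6, 496, 540, 553, 636, 876]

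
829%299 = 231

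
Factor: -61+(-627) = -1*2^4*43^1 = -688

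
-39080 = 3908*(-10)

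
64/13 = 4+12/13 ≈ 4.92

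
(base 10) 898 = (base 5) 12043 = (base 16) 382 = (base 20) 24i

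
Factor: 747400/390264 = 3^(-1)*5^2*7^(-1)*23^(-1)*37^1 = 925/483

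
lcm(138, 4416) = 4416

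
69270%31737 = 5796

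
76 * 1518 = 115368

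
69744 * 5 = 348720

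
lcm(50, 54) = 1350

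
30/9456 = 5/1576 ≈ 0.00317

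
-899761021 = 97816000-997577021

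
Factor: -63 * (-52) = 2^2 * 3^2 * 7^1 * 13^1 = 3276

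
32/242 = 16/121 ≈ 0.132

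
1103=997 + 106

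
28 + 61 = 89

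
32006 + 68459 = 100465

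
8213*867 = 7120671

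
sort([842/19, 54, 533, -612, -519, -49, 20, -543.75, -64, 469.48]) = [-612, -543.75, -519, -64, -49, 20, 842/19, 54, 469.48, 533]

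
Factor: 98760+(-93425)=5^1*11^1*97^1=5335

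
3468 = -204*(-17)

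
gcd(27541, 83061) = 1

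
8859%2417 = 1608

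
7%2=1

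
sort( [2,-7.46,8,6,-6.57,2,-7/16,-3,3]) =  [-7.46,-6.57,-3,-7/16,2,2,3,6,8]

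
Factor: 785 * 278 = 2^1 * 5^1 * 139^1 * 157^1 = 218230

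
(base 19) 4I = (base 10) 94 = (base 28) 3A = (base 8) 136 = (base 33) 2S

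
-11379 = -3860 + -7519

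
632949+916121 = 1549070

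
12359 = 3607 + 8752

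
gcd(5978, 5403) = 1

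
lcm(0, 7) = 0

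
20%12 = 8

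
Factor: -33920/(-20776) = 2^4*5^1*7^(-2) = 80/49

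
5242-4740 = 502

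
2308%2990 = 2308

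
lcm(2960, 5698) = 227920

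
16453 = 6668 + 9785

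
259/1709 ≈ 0.152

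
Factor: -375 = -1 * 3^1 * 5^3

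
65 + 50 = 115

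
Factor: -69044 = -1 * 2^2 * 41^1 * 421^1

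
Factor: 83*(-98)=-1*2^1*7^2*83^1=-8134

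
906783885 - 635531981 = 271251904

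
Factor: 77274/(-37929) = -1 * 2^1 * 3^5 * 47^(-1) * 53^1 * 269^(-1) = -25758/12643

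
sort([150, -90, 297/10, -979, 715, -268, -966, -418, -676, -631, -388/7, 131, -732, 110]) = [-979, -966, -732, -676, -631, -418, -268, -90, -388/7, 297/10, 110, 131, 150, 715]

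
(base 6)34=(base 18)14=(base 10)22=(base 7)31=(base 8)26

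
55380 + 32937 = 88317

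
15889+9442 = 25331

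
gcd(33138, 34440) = 42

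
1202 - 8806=-7604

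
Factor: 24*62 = 2^4*3^1*31^1 = 1488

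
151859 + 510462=662321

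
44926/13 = 3455 + 11/13 ≈ 3455.85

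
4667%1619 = 1429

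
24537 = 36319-11782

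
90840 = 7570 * 12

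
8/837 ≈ 0.00956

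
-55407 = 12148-67555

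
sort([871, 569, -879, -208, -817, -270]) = [-879, -817, -270, -208, 569, 871]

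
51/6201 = 17/2067 ≈ 0.00822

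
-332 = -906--574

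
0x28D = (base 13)3B3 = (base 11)544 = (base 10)653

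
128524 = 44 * 2921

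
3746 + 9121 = 12867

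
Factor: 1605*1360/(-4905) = -1*2^4*3^(-1)*5^1*17^1*107^1*109^(-1) = -145520/327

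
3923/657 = 5 + 638/657 ≈ 5.97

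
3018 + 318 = 3336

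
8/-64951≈-0.000123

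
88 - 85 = 3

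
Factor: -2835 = -1 * 3^4 * 5^1 * 7^1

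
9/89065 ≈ 0.000101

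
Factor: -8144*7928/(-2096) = 2^3*131^(-1)*509^1*991^1 = 4035352/131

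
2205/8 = 275 + 5/8 ≈ 275.63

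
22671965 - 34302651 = -11630686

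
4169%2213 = 1956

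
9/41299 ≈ 0.000218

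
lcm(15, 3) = 15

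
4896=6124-1228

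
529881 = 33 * 16057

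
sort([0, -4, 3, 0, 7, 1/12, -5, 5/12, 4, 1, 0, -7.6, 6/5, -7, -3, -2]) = [-7.6, -7, -5, -4, -3, -2, 0, 0, 0, 1/12, 5/12, 1, 6/5, 3, 4, 7]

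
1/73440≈0.0000136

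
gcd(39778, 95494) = 2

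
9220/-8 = -2305/2 = -1152.50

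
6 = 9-3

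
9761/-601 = -16 - 145/601 ≈ -16.24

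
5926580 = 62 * 95590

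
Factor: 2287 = 2287^1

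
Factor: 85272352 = 2^5 * 11^1 * 157^1 * 1543^1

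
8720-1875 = 6845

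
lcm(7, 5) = 35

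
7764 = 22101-14337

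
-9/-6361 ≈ 0.00141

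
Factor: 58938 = 2^1 * 3^1 * 11^1 * 19^1 * 47^1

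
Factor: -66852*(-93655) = 2^2*3^3*5^1*619^1*18731^1 = 6261024060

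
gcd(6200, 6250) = 50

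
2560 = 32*80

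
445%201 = 43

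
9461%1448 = 773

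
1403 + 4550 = 5953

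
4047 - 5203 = -1156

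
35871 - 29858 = 6013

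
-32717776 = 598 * (-54712)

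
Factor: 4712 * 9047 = 2^3 * 19^1 * 31^1 * 83^1 * 109^1 = 42629464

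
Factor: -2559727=-1*2559727^1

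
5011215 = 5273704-262489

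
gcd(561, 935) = 187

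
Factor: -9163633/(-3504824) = 2^(-3) * 29^(-1) * 15107^(-1) * 9163633^1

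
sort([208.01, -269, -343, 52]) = [-343, -269, 52, 208.01]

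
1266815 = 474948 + 791867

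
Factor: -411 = -1*3^1*137^1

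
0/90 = 0 = 0.00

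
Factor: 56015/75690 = 2^(-1)*3^(-2)*17^1*29^(-2)*659^1 = 11203/15138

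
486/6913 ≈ 0.0703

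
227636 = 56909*4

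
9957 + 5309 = 15266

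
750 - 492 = 258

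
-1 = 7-8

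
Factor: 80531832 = 2^3*3^1*23^1*37^1*3943^1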